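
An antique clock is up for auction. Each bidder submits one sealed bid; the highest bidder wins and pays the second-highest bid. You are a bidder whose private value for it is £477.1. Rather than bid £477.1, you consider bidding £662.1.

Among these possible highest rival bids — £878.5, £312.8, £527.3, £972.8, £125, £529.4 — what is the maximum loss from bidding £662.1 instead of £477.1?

£878.5: same outcome either way → loss £0.
£312.8: same outcome either way → loss £0.
£527.3: truthful gives £0, deviation gives −£50.2 → loss £50.2.
£972.8: same outcome either way → loss £0.
£125: same outcome either way → loss £0.
£529.4: truthful gives £0, deviation gives −£52.3 → loss £52.3.
Maximum loss: £52.3.

£52.3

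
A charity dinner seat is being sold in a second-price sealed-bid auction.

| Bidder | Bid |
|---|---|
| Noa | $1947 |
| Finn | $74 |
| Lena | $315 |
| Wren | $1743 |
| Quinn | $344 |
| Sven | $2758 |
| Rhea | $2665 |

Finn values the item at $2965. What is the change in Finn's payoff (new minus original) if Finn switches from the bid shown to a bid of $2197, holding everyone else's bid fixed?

$0

The highest bid among the other bidders is $2758; Finn's bid doesn't change that.
Original bid $74: Finn is not highest (top rival bid is $2758); payoff $0.
Alternative bid $2197: Finn is not highest (top rival bid is $2758); payoff $0.
Change in payoff = $0 − ($0) = $0.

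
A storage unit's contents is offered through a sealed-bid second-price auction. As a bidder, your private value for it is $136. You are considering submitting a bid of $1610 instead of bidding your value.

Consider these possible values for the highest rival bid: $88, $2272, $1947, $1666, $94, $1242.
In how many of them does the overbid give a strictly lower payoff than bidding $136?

The deviation hurts exactly when the highest competing bid lies strictly between $136 and $1610 — overbidding then wins at a price above your value.
$88: below both → same outcome either way.
$2272: above both → same outcome either way.
$1947: above both → same outcome either way.
$1666: above both → same outcome either way.
$94: below both → same outcome either way.
$1242: inside the interval → strictly worse (loss $1106).
Count: 1.

1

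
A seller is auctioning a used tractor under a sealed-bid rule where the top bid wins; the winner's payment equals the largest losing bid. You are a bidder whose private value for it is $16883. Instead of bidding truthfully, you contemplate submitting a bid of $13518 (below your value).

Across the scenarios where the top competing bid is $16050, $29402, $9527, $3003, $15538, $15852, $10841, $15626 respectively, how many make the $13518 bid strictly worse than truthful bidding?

4

The deviation hurts exactly when the highest competing bid lies strictly between $13518 and $16883 — underbidding then forfeits a profitable win.
$16050: inside the interval → strictly worse (loss $833).
$29402: above both → same outcome either way.
$9527: below both → same outcome either way.
$3003: below both → same outcome either way.
$15538: inside the interval → strictly worse (loss $1345).
$15852: inside the interval → strictly worse (loss $1031).
$10841: below both → same outcome either way.
$15626: inside the interval → strictly worse (loss $1257).
Count: 4.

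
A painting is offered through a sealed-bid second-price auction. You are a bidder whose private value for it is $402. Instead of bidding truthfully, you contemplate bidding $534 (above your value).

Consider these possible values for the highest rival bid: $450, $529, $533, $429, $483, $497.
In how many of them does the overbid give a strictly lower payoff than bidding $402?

The deviation hurts exactly when the highest competing bid lies strictly between $402 and $534 — overbidding then wins at a price above your value.
$450: inside the interval → strictly worse (loss $48).
$529: inside the interval → strictly worse (loss $127).
$533: inside the interval → strictly worse (loss $131).
$429: inside the interval → strictly worse (loss $27).
$483: inside the interval → strictly worse (loss $81).
$497: inside the interval → strictly worse (loss $95).
Count: 6.

6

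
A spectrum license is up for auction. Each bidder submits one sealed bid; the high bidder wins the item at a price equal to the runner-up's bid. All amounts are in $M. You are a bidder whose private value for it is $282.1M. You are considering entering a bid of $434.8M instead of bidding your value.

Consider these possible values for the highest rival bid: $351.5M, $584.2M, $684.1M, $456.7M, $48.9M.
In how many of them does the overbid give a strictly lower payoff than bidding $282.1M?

1

The deviation hurts exactly when the highest competing bid lies strictly between $282.1M and $434.8M — overbidding then wins at a price above your value.
$351.5M: inside the interval → strictly worse (loss $69.4M).
$584.2M: above both → same outcome either way.
$684.1M: above both → same outcome either way.
$456.7M: above both → same outcome either way.
$48.9M: below both → same outcome either way.
Count: 1.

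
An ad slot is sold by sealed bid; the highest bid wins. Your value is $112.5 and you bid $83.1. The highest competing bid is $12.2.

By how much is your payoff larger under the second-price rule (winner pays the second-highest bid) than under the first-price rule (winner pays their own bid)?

You have the highest bid, so you win under either rule.
Second-price: pay $12.2 → payoff $100.3.
First-price: pay your own bid $83.1 → payoff $29.4.
Difference = $100.3 − ($29.4) = $70.9.

$70.9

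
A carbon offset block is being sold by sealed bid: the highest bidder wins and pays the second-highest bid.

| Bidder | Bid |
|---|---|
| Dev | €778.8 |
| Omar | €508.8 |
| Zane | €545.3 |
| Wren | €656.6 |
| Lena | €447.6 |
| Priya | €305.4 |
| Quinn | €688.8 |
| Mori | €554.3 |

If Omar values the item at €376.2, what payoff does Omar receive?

Highest bid: Dev at €778.8, so Dev wins.
Second-highest bid: Quinn at €688.8 — that is the price the winner pays.
Omar did not win, so Omar pays nothing and receives nothing: payoff €0.

€0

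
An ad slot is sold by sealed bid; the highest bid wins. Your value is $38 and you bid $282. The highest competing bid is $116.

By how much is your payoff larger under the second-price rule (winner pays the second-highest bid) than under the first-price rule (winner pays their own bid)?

$166

You have the highest bid, so you win under either rule.
Second-price: pay $116 → payoff −$78.
First-price: pay your own bid $282 → payoff −$244.
Difference = −$78 − (−$244) = $166.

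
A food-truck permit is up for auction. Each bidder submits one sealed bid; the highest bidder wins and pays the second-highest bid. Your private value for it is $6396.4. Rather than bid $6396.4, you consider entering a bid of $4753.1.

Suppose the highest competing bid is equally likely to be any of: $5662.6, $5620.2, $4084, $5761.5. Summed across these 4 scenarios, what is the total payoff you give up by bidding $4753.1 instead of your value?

$2144.9

The deviation costs you only when the competing bid falls strictly between $4753.1 and $6396.4; elsewhere both bids give the same outcome.
$5662.6: truthful payoff $733.8, deviation payoff $0 → loss $733.8.
$5620.2: truthful payoff $776.2, deviation payoff $0 → loss $776.2.
$4084: outcomes coincide → loss $0.
$5761.5: truthful payoff $634.9, deviation payoff $0 → loss $634.9.
Total loss = $733.8 + $776.2 + $634.9 = $2144.9.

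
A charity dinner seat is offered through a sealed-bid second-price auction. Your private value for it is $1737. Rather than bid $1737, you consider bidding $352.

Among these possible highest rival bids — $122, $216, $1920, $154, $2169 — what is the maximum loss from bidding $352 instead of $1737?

$122: same outcome either way → loss $0.
$216: same outcome either way → loss $0.
$1920: same outcome either way → loss $0.
$154: same outcome either way → loss $0.
$2169: same outcome either way → loss $0.
Maximum loss: $0.

$0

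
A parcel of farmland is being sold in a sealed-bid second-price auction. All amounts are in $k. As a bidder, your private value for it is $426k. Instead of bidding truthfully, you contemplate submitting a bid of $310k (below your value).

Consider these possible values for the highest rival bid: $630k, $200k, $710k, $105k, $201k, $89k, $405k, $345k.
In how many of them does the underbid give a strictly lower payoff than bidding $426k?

2

The deviation hurts exactly when the highest competing bid lies strictly between $310k and $426k — underbidding then forfeits a profitable win.
$630k: above both → same outcome either way.
$200k: below both → same outcome either way.
$710k: above both → same outcome either way.
$105k: below both → same outcome either way.
$201k: below both → same outcome either way.
$89k: below both → same outcome either way.
$405k: inside the interval → strictly worse (loss $21k).
$345k: inside the interval → strictly worse (loss $81k).
Count: 2.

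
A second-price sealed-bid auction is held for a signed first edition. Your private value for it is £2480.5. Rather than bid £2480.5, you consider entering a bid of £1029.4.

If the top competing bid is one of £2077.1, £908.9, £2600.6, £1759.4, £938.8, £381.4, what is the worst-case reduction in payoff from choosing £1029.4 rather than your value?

£721.1

£2077.1: truthful gives £403.4, deviation gives £0 → loss £403.4.
£908.9: same outcome either way → loss £0.
£2600.6: same outcome either way → loss £0.
£1759.4: truthful gives £721.1, deviation gives £0 → loss £721.1.
£938.8: same outcome either way → loss £0.
£381.4: same outcome either way → loss £0.
Maximum loss: £721.1.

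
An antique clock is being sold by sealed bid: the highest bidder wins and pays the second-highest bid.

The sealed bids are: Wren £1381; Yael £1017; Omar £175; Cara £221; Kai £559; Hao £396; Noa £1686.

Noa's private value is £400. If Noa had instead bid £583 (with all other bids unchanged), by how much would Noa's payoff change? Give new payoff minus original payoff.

£981

The highest bid among the other bidders is £1381; Noa's bid doesn't change that.
Original bid £1686: Noa is highest, pays the top rival bid £1381; payoff £400 − £1381 = −£981.
Alternative bid £583: Noa is not highest (top rival bid is £1381); payoff £0.
Change in payoff = £0 − (−£981) = £981.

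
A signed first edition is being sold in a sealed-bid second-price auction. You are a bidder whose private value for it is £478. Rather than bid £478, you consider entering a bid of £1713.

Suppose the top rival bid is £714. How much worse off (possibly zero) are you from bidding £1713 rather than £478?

£236

Bidding your value £478: you lose (since £478 < £714). Payoff £0.
Bidding £1713: you win and pay £714. Payoff £478 − £714 = −£236.
The competing bid £714 lies between your value and your inflated bid, so overbidding wins an item priced above your value.
Loss from deviating = £0 − (−£236) = £236.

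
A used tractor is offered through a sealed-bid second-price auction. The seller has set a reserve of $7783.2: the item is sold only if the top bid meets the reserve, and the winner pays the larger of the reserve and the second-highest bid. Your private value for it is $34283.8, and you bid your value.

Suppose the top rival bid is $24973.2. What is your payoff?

Your bid $34283.8 is the highest and exceeds the reserve.
Price = max(second-highest bid, reserve) = max($24973.2, $7783.2) = $24973.2.
Payoff = $34283.8 − $24973.2 = $9310.6.

$9310.6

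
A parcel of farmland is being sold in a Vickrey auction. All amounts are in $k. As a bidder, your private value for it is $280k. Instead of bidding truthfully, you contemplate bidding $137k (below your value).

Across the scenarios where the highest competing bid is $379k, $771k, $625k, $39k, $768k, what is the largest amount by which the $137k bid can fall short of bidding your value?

$0k

$379k: same outcome either way → loss $0k.
$771k: same outcome either way → loss $0k.
$625k: same outcome either way → loss $0k.
$39k: same outcome either way → loss $0k.
$768k: same outcome either way → loss $0k.
Maximum loss: $0k.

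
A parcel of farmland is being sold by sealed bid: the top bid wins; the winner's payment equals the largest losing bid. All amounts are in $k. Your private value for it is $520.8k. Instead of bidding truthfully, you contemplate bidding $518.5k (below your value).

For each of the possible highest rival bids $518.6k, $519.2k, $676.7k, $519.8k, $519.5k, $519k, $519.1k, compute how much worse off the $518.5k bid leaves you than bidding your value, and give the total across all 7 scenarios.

$9.6k

The deviation costs you only when the competing bid falls strictly between $518.5k and $520.8k; elsewhere both bids give the same outcome.
$518.6k: truthful payoff $2.2k, deviation payoff $0k → loss $2.2k.
$519.2k: truthful payoff $1.6k, deviation payoff $0k → loss $1.6k.
$676.7k: outcomes coincide → loss $0k.
$519.8k: truthful payoff $1k, deviation payoff $0k → loss $1k.
$519.5k: truthful payoff $1.3k, deviation payoff $0k → loss $1.3k.
$519k: truthful payoff $1.8k, deviation payoff $0k → loss $1.8k.
$519.1k: truthful payoff $1.7k, deviation payoff $0k → loss $1.7k.
Total loss = $2.2k + $1.6k + $1k + $1.3k + $1.8k + $1.7k = $9.6k.
In a second-price auction your bid sets only whether you win, not what you pay, so bidding your true value is weakly dominant.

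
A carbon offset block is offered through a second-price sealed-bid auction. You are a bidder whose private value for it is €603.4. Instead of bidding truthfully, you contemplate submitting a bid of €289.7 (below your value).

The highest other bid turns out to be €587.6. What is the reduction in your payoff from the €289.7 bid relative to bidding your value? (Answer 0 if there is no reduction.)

€15.8

Bidding your value €603.4: you win (since €603.4 > €587.6) and pay €587.6. Payoff €15.8.
Bidding €289.7: you lose. Payoff €0.
The competing bid €587.6 lies between your shaded bid and your value, so underbidding forfeits an item you could have won at a profitable price.
Loss from deviating = €15.8 − (€0) = €15.8.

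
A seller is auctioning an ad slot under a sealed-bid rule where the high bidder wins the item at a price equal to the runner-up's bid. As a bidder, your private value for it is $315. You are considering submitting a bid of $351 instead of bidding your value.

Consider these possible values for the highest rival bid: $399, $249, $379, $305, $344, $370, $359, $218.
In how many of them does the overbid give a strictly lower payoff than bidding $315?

1

The deviation hurts exactly when the highest competing bid lies strictly between $315 and $351 — overbidding then wins at a price above your value.
$399: above both → same outcome either way.
$249: below both → same outcome either way.
$379: above both → same outcome either way.
$305: below both → same outcome either way.
$344: inside the interval → strictly worse (loss $29).
$370: above both → same outcome either way.
$359: above both → same outcome either way.
$218: below both → same outcome either way.
Count: 1.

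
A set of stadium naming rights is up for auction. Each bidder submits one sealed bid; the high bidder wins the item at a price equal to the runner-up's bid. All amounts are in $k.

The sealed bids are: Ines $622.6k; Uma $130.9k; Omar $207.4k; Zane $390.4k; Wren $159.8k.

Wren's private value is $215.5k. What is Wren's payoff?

$0k

Highest bid: Ines at $622.6k, so Ines wins.
Second-highest bid: Zane at $390.4k — that is the price the winner pays.
Wren did not win, so Wren pays nothing and receives nothing: payoff $0k.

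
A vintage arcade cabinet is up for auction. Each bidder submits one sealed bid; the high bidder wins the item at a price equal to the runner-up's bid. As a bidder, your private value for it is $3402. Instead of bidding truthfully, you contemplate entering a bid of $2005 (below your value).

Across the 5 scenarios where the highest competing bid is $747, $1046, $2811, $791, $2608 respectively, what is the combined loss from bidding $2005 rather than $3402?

$1385

The deviation costs you only when the competing bid falls strictly between $2005 and $3402; elsewhere both bids give the same outcome.
$747: outcomes coincide → loss $0.
$1046: outcomes coincide → loss $0.
$2811: truthful payoff $591, deviation payoff $0 → loss $591.
$791: outcomes coincide → loss $0.
$2608: truthful payoff $794, deviation payoff $0 → loss $794.
Total loss = $591 + $794 = $1385.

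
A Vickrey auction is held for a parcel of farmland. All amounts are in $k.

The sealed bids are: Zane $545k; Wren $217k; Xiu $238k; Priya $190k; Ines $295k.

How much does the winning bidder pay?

$295k

Highest bid: Zane at $545k, so Zane wins.
Second-highest bid: Ines at $295k — that is the price the winner pays.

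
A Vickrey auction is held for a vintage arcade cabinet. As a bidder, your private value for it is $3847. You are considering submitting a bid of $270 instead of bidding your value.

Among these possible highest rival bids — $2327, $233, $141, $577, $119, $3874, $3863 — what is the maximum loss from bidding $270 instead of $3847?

$3270

$2327: truthful gives $1520, deviation gives $0 → loss $1520.
$233: same outcome either way → loss $0.
$141: same outcome either way → loss $0.
$577: truthful gives $3270, deviation gives $0 → loss $3270.
$119: same outcome either way → loss $0.
$3874: same outcome either way → loss $0.
$3863: same outcome either way → loss $0.
Maximum loss: $3270.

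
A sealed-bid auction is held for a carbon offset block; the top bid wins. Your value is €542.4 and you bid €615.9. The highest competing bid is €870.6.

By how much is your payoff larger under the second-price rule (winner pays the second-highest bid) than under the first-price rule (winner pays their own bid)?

€0

Your bid €615.9 is below €870.6, so you lose under either rule.
Payoff is €0 in both cases; difference = €0.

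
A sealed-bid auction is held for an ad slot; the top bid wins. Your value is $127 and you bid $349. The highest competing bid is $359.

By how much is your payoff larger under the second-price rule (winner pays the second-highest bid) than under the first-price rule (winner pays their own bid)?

Your bid $349 is below $359, so you lose under either rule.
Payoff is $0 in both cases; difference = $0.

$0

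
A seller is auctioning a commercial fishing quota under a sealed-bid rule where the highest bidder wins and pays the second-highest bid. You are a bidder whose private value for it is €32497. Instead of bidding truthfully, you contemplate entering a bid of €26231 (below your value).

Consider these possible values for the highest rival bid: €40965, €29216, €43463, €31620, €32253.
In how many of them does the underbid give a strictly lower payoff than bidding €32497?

3

The deviation hurts exactly when the highest competing bid lies strictly between €26231 and €32497 — underbidding then forfeits a profitable win.
€40965: above both → same outcome either way.
€29216: inside the interval → strictly worse (loss €3281).
€43463: above both → same outcome either way.
€31620: inside the interval → strictly worse (loss €877).
€32253: inside the interval → strictly worse (loss €244).
Count: 3.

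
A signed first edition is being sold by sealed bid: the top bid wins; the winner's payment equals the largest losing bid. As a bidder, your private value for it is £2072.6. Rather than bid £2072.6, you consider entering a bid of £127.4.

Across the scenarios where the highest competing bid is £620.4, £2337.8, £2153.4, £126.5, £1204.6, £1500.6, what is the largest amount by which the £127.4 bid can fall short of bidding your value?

£620.4: truthful gives £1452.2, deviation gives £0 → loss £1452.2.
£2337.8: same outcome either way → loss £0.
£2153.4: same outcome either way → loss £0.
£126.5: same outcome either way → loss £0.
£1204.6: truthful gives £868, deviation gives £0 → loss £868.
£1500.6: truthful gives £572, deviation gives £0 → loss £572.
Maximum loss: £1452.2.

£1452.2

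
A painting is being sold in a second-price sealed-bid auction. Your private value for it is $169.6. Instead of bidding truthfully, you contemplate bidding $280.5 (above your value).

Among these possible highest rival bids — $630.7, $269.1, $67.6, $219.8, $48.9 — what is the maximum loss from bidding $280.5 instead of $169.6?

$630.7: same outcome either way → loss $0.
$269.1: truthful gives $0, deviation gives −$99.5 → loss $99.5.
$67.6: same outcome either way → loss $0.
$219.8: truthful gives $0, deviation gives −$50.2 → loss $50.2.
$48.9: same outcome either way → loss $0.
Maximum loss: $99.5.

$99.5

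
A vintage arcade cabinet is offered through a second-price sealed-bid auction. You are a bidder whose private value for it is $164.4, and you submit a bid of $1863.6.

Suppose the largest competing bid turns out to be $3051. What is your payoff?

Your bid $1863.6 is below the highest competing bid $3051, so you lose.
A losing bidder pays nothing and receives nothing: payoff = $0.

$0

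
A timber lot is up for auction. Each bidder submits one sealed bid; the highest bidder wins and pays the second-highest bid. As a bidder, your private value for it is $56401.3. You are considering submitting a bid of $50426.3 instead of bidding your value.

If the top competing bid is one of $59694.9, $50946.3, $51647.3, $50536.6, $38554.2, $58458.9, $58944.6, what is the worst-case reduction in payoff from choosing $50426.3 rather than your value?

$5864.7

$59694.9: same outcome either way → loss $0.
$50946.3: truthful gives $5455, deviation gives $0 → loss $5455.
$51647.3: truthful gives $4754, deviation gives $0 → loss $4754.
$50536.6: truthful gives $5864.7, deviation gives $0 → loss $5864.7.
$38554.2: same outcome either way → loss $0.
$58458.9: same outcome either way → loss $0.
$58944.6: same outcome either way → loss $0.
Maximum loss: $5864.7.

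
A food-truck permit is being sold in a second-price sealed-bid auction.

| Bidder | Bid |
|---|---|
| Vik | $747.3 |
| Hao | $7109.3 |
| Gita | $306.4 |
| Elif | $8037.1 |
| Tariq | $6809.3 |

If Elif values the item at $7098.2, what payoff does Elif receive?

Highest bid: Elif at $8037.1, so Elif wins.
Second-highest bid: Hao at $7109.3 — that is the price the winner pays.
Elif's payoff = value − price = $7098.2 − $7109.3 = −$11.1.

−$11.1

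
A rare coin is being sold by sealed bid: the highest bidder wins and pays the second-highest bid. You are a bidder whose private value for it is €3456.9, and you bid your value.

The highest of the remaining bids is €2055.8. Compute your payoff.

€1401.1

Your bid €3456.9 exceeds the highest competing bid €2055.8, so you win.
In a second-price auction the winner pays the second-highest bid, €2055.8.
Payoff = value − price = €3456.9 − €2055.8 = €1401.1.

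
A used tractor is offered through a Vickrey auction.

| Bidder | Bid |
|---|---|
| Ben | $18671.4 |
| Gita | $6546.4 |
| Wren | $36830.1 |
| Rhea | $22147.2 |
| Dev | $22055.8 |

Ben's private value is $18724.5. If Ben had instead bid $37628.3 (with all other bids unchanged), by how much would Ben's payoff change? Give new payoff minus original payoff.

−$18105.6

The highest bid among the other bidders is $36830.1; Ben's bid doesn't change that.
Original bid $18671.4: Ben is not highest (top rival bid is $36830.1); payoff $0.
Alternative bid $37628.3: Ben is highest, pays the top rival bid $36830.1; payoff $18724.5 − $36830.1 = −$18105.6.
Change in payoff = −$18105.6 − ($0) = −$18105.6.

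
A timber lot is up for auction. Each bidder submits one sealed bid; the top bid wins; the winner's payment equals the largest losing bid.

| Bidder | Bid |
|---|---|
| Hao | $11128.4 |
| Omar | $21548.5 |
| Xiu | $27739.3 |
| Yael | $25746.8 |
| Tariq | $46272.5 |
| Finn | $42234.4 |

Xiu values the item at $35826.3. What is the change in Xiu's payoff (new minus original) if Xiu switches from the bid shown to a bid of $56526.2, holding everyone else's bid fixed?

−$10446.2

The highest bid among the other bidders is $46272.5; Xiu's bid doesn't change that.
Original bid $27739.3: Xiu is not highest (top rival bid is $46272.5); payoff $0.
Alternative bid $56526.2: Xiu is highest, pays the top rival bid $46272.5; payoff $35826.3 − $46272.5 = −$10446.2.
Change in payoff = −$10446.2 − ($0) = −$10446.2.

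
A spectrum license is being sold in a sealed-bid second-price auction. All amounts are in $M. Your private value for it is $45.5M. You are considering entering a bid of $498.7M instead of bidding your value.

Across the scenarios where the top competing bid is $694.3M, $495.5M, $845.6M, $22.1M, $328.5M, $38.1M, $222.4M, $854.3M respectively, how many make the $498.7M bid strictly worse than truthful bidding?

The deviation hurts exactly when the highest competing bid lies strictly between $45.5M and $498.7M — overbidding then wins at a price above your value.
$694.3M: above both → same outcome either way.
$495.5M: inside the interval → strictly worse (loss $450M).
$845.6M: above both → same outcome either way.
$22.1M: below both → same outcome either way.
$328.5M: inside the interval → strictly worse (loss $283M).
$38.1M: below both → same outcome either way.
$222.4M: inside the interval → strictly worse (loss $176.9M).
$854.3M: above both → same outcome either way.
Count: 3.

3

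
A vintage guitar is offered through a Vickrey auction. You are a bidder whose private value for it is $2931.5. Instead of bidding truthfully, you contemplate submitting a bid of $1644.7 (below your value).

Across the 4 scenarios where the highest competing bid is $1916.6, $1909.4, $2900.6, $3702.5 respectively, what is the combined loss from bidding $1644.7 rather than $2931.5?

The deviation costs you only when the competing bid falls strictly between $1644.7 and $2931.5; elsewhere both bids give the same outcome.
$1916.6: truthful payoff $1014.9, deviation payoff $0 → loss $1014.9.
$1909.4: truthful payoff $1022.1, deviation payoff $0 → loss $1022.1.
$2900.6: truthful payoff $30.9, deviation payoff $0 → loss $30.9.
$3702.5: outcomes coincide → loss $0.
Total loss = $1014.9 + $1022.1 + $30.9 = $2067.9.

$2067.9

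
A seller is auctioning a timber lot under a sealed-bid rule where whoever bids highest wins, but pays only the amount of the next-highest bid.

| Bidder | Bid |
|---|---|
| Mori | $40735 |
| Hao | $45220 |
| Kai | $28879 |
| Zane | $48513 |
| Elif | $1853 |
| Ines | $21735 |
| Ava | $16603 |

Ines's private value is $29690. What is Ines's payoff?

Highest bid: Zane at $48513, so Zane wins.
Second-highest bid: Hao at $45220 — that is the price the winner pays.
Ines did not win, so Ines pays nothing and receives nothing: payoff $0.

$0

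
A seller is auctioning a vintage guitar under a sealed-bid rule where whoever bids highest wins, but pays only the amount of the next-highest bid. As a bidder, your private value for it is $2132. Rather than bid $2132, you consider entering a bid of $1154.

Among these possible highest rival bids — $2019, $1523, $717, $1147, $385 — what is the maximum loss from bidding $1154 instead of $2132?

$609

$2019: truthful gives $113, deviation gives $0 → loss $113.
$1523: truthful gives $609, deviation gives $0 → loss $609.
$717: same outcome either way → loss $0.
$1147: same outcome either way → loss $0.
$385: same outcome either way → loss $0.
Maximum loss: $609.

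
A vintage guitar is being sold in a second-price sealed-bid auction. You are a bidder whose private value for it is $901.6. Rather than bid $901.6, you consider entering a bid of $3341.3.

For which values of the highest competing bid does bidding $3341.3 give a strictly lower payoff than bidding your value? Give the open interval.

If the competing bid is below $901.6, both bids win at the same price — no difference.
If it is above $3341.3, both bids lose — no difference.
If it lies strictly between $901.6 and $3341.3, bidding your value loses (payoff 0) while bidding $3341.3 wins at a price above your value (payoff negative).
So the deviation strictly hurts on the open interval ($901.6, $3341.3).

($901.6, $3341.3)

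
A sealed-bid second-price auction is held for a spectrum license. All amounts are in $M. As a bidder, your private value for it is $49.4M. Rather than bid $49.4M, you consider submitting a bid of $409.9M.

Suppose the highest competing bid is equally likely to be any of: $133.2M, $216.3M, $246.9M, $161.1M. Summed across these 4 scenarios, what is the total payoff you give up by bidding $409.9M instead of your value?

$559.9M

The deviation costs you only when the competing bid falls strictly between $49.4M and $409.9M; elsewhere both bids give the same outcome.
$133.2M: truthful payoff $0M, deviation payoff −$83.8M → loss $83.8M.
$216.3M: truthful payoff $0M, deviation payoff −$166.9M → loss $166.9M.
$246.9M: truthful payoff $0M, deviation payoff −$197.5M → loss $197.5M.
$161.1M: truthful payoff $0M, deviation payoff −$111.7M → loss $111.7M.
Total loss = $83.8M + $166.9M + $197.5M + $111.7M = $559.9M.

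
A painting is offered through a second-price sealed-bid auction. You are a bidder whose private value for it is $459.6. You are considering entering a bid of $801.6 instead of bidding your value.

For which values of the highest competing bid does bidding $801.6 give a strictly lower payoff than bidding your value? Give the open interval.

If the competing bid is below $459.6, both bids win at the same price — no difference.
If it is above $801.6, both bids lose — no difference.
If it lies strictly between $459.6 and $801.6, bidding your value loses (payoff 0) while bidding $801.6 wins at a price above your value (payoff negative).
So the deviation strictly hurts on the open interval ($459.6, $801.6).
Because the price is fixed by the runner-up's bid, deviating from your value can only change a good outcome into a bad one — never the reverse.

($459.6, $801.6)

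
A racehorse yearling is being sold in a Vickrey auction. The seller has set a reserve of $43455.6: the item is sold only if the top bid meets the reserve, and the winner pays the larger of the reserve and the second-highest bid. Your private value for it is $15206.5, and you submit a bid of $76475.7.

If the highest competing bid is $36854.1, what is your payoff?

−$28249.1

Your bid $76475.7 is the highest and exceeds the reserve.
Price = max(second-highest bid, reserve) = max($36854.1, $43455.6) = $43455.6.
Payoff = $15206.5 − $43455.6 = −$28249.1.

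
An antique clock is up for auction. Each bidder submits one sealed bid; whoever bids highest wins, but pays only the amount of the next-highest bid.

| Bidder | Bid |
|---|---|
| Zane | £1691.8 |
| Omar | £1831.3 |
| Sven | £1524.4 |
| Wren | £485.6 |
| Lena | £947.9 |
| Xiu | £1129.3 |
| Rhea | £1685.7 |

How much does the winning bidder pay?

Highest bid: Omar at £1831.3, so Omar wins.
Second-highest bid: Zane at £1691.8 — that is the price the winner pays.

£1691.8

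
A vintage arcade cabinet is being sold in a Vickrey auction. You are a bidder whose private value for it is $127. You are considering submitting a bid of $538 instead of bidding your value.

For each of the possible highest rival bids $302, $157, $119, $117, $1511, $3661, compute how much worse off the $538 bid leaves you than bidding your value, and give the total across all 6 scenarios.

The deviation costs you only when the competing bid falls strictly between $127 and $538; elsewhere both bids give the same outcome.
$302: truthful payoff $0, deviation payoff −$175 → loss $175.
$157: truthful payoff $0, deviation payoff −$30 → loss $30.
$119: outcomes coincide → loss $0.
$117: outcomes coincide → loss $0.
$1511: outcomes coincide → loss $0.
$3661: outcomes coincide → loss $0.
Total loss = $175 + $30 = $205.

$205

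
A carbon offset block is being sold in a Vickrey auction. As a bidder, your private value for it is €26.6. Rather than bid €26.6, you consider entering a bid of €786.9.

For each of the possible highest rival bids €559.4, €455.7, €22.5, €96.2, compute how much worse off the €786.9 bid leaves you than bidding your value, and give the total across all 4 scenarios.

€1031.5

The deviation costs you only when the competing bid falls strictly between €26.6 and €786.9; elsewhere both bids give the same outcome.
€559.4: truthful payoff €0, deviation payoff −€532.8 → loss €532.8.
€455.7: truthful payoff €0, deviation payoff −€429.1 → loss €429.1.
€22.5: outcomes coincide → loss €0.
€96.2: truthful payoff €0, deviation payoff −€69.6 → loss €69.6.
Total loss = €532.8 + €429.1 + €69.6 = €1031.5.
Truthful bidding weakly dominates here: raising your bid can only win items priced above your value, and lowering it can only forfeit items priced below.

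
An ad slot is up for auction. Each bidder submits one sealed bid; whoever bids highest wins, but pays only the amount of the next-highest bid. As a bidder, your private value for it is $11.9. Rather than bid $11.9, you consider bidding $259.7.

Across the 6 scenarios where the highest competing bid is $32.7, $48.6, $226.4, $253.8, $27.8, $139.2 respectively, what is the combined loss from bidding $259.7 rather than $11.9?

$657.1

The deviation costs you only when the competing bid falls strictly between $11.9 and $259.7; elsewhere both bids give the same outcome.
$32.7: truthful payoff $0, deviation payoff −$20.8 → loss $20.8.
$48.6: truthful payoff $0, deviation payoff −$36.7 → loss $36.7.
$226.4: truthful payoff $0, deviation payoff −$214.5 → loss $214.5.
$253.8: truthful payoff $0, deviation payoff −$241.9 → loss $241.9.
$27.8: truthful payoff $0, deviation payoff −$15.9 → loss $15.9.
$139.2: truthful payoff $0, deviation payoff −$127.3 → loss $127.3.
Total loss = $20.8 + $36.7 + $214.5 + $241.9 + $15.9 + $127.3 = $657.1.
Truthful bidding weakly dominates here: raising your bid can only win items priced above your value, and lowering it can only forfeit items priced below.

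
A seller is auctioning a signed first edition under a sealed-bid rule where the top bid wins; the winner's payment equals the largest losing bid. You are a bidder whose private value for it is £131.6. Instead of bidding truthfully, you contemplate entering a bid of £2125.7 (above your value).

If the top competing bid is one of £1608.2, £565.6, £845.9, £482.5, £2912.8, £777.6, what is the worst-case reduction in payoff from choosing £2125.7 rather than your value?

£1608.2: truthful gives £0, deviation gives −£1476.6 → loss £1476.6.
£565.6: truthful gives £0, deviation gives −£434 → loss £434.
£845.9: truthful gives £0, deviation gives −£714.3 → loss £714.3.
£482.5: truthful gives £0, deviation gives −£350.9 → loss £350.9.
£2912.8: same outcome either way → loss £0.
£777.6: truthful gives £0, deviation gives −£646 → loss £646.
Maximum loss: £1476.6.

£1476.6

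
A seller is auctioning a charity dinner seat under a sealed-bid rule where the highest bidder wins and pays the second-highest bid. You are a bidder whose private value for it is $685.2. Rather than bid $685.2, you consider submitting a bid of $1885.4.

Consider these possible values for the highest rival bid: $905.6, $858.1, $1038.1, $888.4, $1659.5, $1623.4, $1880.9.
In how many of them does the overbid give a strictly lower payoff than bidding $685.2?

7

The deviation hurts exactly when the highest competing bid lies strictly between $685.2 and $1885.4 — overbidding then wins at a price above your value.
$905.6: inside the interval → strictly worse (loss $220.4).
$858.1: inside the interval → strictly worse (loss $172.9).
$1038.1: inside the interval → strictly worse (loss $352.9).
$888.4: inside the interval → strictly worse (loss $203.2).
$1659.5: inside the interval → strictly worse (loss $974.3).
$1623.4: inside the interval → strictly worse (loss $938.2).
$1880.9: inside the interval → strictly worse (loss $1195.7).
Count: 7.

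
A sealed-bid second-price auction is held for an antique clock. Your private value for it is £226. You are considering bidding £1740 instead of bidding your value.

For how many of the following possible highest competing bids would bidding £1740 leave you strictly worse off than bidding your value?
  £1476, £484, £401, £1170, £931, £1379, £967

The deviation hurts exactly when the highest competing bid lies strictly between £226 and £1740 — overbidding then wins at a price above your value.
£1476: inside the interval → strictly worse (loss £1250).
£484: inside the interval → strictly worse (loss £258).
£401: inside the interval → strictly worse (loss £175).
£1170: inside the interval → strictly worse (loss £944).
£931: inside the interval → strictly worse (loss £705).
£1379: inside the interval → strictly worse (loss £1153).
£967: inside the interval → strictly worse (loss £741).
Count: 7.

7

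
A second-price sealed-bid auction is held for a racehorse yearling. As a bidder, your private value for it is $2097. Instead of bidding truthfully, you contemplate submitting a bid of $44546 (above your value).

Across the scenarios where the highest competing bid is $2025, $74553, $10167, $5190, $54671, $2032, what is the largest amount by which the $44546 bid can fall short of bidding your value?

$8070

$2025: same outcome either way → loss $0.
$74553: same outcome either way → loss $0.
$10167: truthful gives $0, deviation gives −$8070 → loss $8070.
$5190: truthful gives $0, deviation gives −$3093 → loss $3093.
$54671: same outcome either way → loss $0.
$2032: same outcome either way → loss $0.
Maximum loss: $8070.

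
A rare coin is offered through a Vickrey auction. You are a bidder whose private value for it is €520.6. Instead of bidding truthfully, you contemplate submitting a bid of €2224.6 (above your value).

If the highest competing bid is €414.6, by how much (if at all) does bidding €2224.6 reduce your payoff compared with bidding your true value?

€0

Bidding your value €520.6: you win (since €520.6 > €414.6) and pay €414.6. Payoff €106.
Bidding €2224.6: you win and pay €414.6. Payoff €520.6 − €414.6 = €106.
Difference = €106 − €106 = €0; both bids lead to the same outcome because the competing bid is below both your value and your alternative bid.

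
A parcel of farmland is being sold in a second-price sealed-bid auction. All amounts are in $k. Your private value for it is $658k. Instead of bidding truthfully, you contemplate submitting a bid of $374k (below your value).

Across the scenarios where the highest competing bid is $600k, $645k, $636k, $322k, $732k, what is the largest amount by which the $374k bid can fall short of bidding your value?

$58k

$600k: truthful gives $58k, deviation gives $0k → loss $58k.
$645k: truthful gives $13k, deviation gives $0k → loss $13k.
$636k: truthful gives $22k, deviation gives $0k → loss $22k.
$322k: same outcome either way → loss $0k.
$732k: same outcome either way → loss $0k.
Maximum loss: $58k.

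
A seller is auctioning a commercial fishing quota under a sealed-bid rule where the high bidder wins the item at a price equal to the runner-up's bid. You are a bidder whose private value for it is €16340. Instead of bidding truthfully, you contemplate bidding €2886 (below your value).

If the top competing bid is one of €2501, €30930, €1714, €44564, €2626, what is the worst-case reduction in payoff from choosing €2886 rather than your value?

€2501: same outcome either way → loss €0.
€30930: same outcome either way → loss €0.
€1714: same outcome either way → loss €0.
€44564: same outcome either way → loss €0.
€2626: same outcome either way → loss €0.
Maximum loss: €0.

€0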